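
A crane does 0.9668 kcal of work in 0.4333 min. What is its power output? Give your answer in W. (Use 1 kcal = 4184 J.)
Convert to SI: W = 4045.09 J, t = 25.998 s
P = W/t = 4045.09/25.998 = 155.6 W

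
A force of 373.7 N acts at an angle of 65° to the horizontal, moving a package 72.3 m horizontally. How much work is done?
W = F·d·cosθ = (373.7)(72.3)cos(65°) = 11420 J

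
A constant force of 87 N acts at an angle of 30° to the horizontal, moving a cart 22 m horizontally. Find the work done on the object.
W = F·d·cosθ = (87)(22)cos(30°) = 1658 J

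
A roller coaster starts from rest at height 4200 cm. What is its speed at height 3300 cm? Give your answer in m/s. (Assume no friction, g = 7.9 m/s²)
Convert to SI: h₁−h₂ = 9.0 m
mgh₁ = mgh₂ + ½mv² ⇒ v = √(2g(h₁−h₂)) = √(2·7.9·9.0) = 11.92 m/s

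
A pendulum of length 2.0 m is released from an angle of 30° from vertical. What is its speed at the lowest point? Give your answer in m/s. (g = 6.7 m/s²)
h = L(1 − cosθ) = 2.0(1 − cos30°) = 0.267949 m
v = √(2gh) = √(2·6.7·0.267949) = 1.895 m/s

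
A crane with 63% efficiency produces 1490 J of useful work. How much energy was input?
W_in = W_out/η = 1490/0.63 = 2365 J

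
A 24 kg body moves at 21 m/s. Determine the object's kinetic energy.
KE = ½mv² = ½(24)(21)² = 5292.0 J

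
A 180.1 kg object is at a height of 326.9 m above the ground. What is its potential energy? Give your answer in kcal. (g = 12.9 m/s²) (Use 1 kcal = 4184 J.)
PE = mgh = (180.1)(12.9)(326.9) = 759484 J = 181.5 kcal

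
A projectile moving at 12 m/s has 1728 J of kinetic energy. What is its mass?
m = 2·KE/v² = 2·1728/(12)² = 24.0 kg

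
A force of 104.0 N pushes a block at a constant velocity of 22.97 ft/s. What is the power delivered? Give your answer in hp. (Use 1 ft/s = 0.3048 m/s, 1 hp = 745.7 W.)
Convert to SI: F = 104.0 N, v = 7.00126 m/s
P = Fv = (104.0)(7.00126) = 728.131 W = 0.9764 hp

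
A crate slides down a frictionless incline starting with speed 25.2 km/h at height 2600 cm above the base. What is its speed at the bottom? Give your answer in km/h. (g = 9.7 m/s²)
Convert to SI: v₀ = 7.0 m/s, h = 26.0 m
½mv₀² + mgh = ½mv² ⇒ v = √(v₀² + 2gh) = √(7.0² + 2·9.7·26.0) = 23.5245 m/s = 84.69 km/h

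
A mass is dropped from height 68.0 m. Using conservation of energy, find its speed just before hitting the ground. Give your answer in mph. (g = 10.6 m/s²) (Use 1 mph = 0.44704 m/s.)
mgh = ½mv² ⇒ v = √(2gh) = √(2·10.6·68.0) = 37.9684 m/s = 84.93 mph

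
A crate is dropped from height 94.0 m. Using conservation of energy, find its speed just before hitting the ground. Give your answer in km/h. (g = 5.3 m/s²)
mgh = ½mv² ⇒ v = √(2gh) = √(2·5.3·94.0) = 31.5658 m/s = 113.6 km/h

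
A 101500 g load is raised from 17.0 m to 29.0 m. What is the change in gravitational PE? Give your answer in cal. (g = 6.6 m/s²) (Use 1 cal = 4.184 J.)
Convert to SI: m = 101.5 kg, Δh = 12.0 m
ΔPE = mgΔh = (101.5)(6.6)(12.0) = 8038.8 J = 1921 cal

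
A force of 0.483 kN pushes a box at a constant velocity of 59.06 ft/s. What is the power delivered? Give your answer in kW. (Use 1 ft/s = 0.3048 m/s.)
Convert to SI: F = 483.0 N, v = 18.0015 m/s
P = Fv = (483.0)(18.0015) = 8694.72 W = 8.695 kW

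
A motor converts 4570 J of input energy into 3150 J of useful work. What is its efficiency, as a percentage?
η = W_out/W_in = 3150/4570 = 68.93%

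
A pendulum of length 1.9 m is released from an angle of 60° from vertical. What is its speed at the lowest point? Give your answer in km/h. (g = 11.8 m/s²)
h = L(1 − cosθ) = 1.9(1 − cos60°) = 0.95 m
v = √(2gh) = √(2·11.8·0.95) = 4.73498 m/s = 17.05 km/h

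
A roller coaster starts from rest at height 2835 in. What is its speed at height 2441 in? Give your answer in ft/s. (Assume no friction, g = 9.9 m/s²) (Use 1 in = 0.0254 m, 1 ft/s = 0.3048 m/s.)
Convert to SI: h₁−h₂ = 10.0076 m
mgh₁ = mgh₂ + ½mv² ⇒ v = √(2g(h₁−h₂)) = √(2·9.9·10.0076) = 14.0766 m/s = 46.18 ft/s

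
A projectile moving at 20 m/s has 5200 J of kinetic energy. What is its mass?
m = 2·KE/v² = 2·5200/(20)² = 26.0 kg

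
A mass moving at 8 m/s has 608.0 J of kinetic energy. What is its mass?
m = 2·KE/v² = 2·608.0/(8)² = 19.0 kg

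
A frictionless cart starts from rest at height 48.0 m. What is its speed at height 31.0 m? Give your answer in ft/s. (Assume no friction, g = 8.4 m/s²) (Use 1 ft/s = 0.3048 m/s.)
mgh₁ = mgh₂ + ½mv² ⇒ v = √(2g(h₁−h₂)) = √(2·8.4·17.0) = 16.8997 m/s = 55.45 ft/s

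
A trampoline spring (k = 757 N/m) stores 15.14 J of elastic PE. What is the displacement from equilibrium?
x = √(2·PE/k) = √(2·15.14/757) = 0.2 m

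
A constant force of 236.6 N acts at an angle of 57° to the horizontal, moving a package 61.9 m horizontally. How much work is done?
W = F·d·cosθ = (236.6)(61.9)cos(57°) = 7977 J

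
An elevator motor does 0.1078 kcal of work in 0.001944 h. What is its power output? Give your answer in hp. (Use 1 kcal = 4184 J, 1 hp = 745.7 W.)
Convert to SI: W = 451.035 J, t = 6.9984 s
P = W/t = 451.035/6.9984 = 64.4483 W = 0.08643 hp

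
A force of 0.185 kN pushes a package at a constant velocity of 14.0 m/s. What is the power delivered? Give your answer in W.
Convert to SI: F = 185.0 N, v = 14.0 m/s
P = Fv = (185.0)(14.0) = 2590 W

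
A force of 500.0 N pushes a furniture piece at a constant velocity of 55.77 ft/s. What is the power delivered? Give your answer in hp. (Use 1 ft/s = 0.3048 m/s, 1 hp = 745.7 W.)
Convert to SI: F = 500.0 N, v = 16.9987 m/s
P = Fv = (500.0)(16.9987) = 8499.35 W = 11.4 hp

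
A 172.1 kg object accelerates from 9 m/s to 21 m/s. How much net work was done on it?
W = ΔKE = ½m(v₂² − v₁²) = ½(172.1)(21² − 9²) = 30978.0 J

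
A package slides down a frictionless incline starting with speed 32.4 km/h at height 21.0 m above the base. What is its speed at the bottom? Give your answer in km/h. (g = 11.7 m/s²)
Convert to SI: v₀ = 9.0 m/s, h = 21.0 m
½mv₀² + mgh = ½mv² ⇒ v = √(v₀² + 2gh) = √(9.0² + 2·11.7·21.0) = 23.9249 m/s = 86.13 km/h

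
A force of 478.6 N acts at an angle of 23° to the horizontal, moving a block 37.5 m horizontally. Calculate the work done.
W = F·d·cosθ = (478.6)(37.5)cos(23°) = 16520 J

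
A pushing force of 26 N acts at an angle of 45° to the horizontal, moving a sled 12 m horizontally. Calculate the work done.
W = F·d·cosθ = (26)(12)cos(45°) = 220.6 J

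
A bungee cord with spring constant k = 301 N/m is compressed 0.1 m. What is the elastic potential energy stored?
PE = ½kx² = ½(301)(0.1)² = 1.505 J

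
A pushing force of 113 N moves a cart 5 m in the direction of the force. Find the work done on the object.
W = F·d = (113)(5) = 565.0 J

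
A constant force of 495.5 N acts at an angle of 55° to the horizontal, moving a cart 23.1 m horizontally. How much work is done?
W = F·d·cosθ = (495.5)(23.1)cos(55°) = 6565 J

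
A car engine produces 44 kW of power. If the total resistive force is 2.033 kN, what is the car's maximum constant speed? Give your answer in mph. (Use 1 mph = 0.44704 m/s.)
Convert to SI: F = 2033.0 N
P = Fv ⇒ v = P/F = 44000 W/2033.0 N = 21.6429 m/s = 48.41 mph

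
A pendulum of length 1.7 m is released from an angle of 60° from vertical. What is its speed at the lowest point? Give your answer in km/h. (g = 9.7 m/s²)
h = L(1 − cosθ) = 1.7(1 − cos60°) = 0.85 m
v = √(2gh) = √(2·9.7·0.85) = 4.06079 m/s = 14.62 km/h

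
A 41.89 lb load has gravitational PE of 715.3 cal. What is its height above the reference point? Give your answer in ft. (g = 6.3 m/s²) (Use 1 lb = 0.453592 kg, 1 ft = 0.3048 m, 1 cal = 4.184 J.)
Convert to SI: m = 19.001 kg, PE = 2992.82 J
h = PE/(mg) = 2992.82/(19.001·6.3) = 25.0014 m = 82.03 ft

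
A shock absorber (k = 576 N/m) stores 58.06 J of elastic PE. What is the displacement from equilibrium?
x = √(2·PE/k) = √(2·58.06/576) = 0.449 m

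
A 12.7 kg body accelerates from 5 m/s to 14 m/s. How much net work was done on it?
W = ΔKE = ½m(v₂² − v₁²) = ½(12.7)(14² − 5²) = 1085.85 J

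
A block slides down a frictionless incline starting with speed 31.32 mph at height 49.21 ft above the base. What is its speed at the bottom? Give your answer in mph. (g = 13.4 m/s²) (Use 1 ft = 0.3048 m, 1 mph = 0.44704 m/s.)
Convert to SI: v₀ = 14.0013 m/s, h = 14.9992 m
½mv₀² + mgh = ½mv² ⇒ v = √(v₀² + 2gh) = √(14.0013² + 2·13.4·14.9992) = 24.4543 m/s = 54.7 mph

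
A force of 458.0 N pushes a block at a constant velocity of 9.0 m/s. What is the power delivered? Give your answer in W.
P = Fv = (458.0)(9.0) = 4122 W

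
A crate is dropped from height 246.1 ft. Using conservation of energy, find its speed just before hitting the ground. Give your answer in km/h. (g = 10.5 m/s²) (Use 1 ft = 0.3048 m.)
Convert to SI: h = 75.0113 m
mgh = ½mv² ⇒ v = √(2gh) = √(2·10.5·75.0113) = 39.6893 m/s = 142.9 km/h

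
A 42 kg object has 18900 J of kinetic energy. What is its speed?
v = √(2·KE/m) = √(2·18900/42) = 30.0 m/s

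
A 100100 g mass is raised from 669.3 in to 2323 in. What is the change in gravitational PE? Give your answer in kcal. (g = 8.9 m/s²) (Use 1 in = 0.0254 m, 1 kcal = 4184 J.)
Convert to SI: m = 100.1 kg, Δh = 42.004 m
ΔPE = mgΔh = (100.1)(8.9)(42.004) = 37420.9 J = 8.944 kcal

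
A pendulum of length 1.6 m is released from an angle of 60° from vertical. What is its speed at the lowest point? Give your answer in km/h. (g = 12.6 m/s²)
h = L(1 − cosθ) = 1.6(1 − cos60°) = 0.8 m
v = √(2gh) = √(2·12.6·0.8) = 4.48999 m/s = 16.16 km/h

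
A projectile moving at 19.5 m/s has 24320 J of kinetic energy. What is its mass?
m = 2·KE/v² = 2·24320/(19.5)² = 127.9 kg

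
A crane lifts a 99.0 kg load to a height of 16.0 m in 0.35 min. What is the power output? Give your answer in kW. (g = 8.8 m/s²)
Convert to SI: m = 99.0 kg, h = 16.0 m, t = 21.0 s
P = mgh/t = (99.0)(8.8)(16.0)/21.0 = 663.771 W = 0.6638 kW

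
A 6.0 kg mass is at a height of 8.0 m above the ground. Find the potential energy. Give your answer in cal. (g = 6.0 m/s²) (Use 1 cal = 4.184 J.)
PE = mgh = (6.0)(6.0)(8.0) = 288.0 J = 68.83 cal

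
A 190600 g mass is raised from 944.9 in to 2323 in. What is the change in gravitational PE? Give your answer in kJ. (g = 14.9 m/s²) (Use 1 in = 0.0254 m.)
Convert to SI: m = 190.6 kg, Δh = 35.0037 m
ΔPE = mgΔh = (190.6)(14.9)(35.0037) = 99408.5 J = 99.41 kJ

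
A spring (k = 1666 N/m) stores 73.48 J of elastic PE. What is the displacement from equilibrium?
x = √(2·PE/k) = √(2·73.48/1666) = 0.297 m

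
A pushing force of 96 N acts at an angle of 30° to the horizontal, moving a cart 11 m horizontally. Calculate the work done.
W = F·d·cosθ = (96)(11)cos(30°) = 914.5 J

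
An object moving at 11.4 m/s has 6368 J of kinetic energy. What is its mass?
m = 2·KE/v² = 2·6368/(11.4)² = 98.0 kg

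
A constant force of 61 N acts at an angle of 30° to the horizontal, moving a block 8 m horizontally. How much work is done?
W = F·d·cosθ = (61)(8)cos(30°) = 422.6 J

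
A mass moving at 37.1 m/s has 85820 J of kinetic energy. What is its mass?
m = 2·KE/v² = 2·85820/(37.1)² = 124.7 kg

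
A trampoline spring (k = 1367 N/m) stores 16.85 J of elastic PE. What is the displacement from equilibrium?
x = √(2·PE/k) = √(2·16.85/1367) = 0.157 m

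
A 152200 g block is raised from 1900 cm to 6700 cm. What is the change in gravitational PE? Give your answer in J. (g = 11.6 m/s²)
Convert to SI: m = 152.2 kg, Δh = 48.0 m
ΔPE = mgΔh = (152.2)(11.6)(48.0) = 84740 J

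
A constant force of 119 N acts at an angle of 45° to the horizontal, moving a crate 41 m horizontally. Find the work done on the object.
W = F·d·cosθ = (119)(41)cos(45°) = 3450 J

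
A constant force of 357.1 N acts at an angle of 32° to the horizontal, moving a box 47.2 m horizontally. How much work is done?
W = F·d·cosθ = (357.1)(47.2)cos(32°) = 14290 J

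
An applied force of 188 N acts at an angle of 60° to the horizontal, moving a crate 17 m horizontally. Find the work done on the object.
W = F·d·cosθ = (188)(17)cos(60°) = 1598 J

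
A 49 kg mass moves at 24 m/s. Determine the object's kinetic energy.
KE = ½mv² = ½(49)(24)² = 14112.0 J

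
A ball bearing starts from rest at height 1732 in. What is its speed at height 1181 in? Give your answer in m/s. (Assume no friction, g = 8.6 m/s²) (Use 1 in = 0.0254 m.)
Convert to SI: h₁−h₂ = 13.9954 m
mgh₁ = mgh₂ + ½mv² ⇒ v = √(2g(h₁−h₂)) = √(2·8.6·13.9954) = 15.52 m/s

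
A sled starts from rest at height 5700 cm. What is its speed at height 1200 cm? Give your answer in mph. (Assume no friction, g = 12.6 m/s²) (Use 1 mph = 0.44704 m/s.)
Convert to SI: h₁−h₂ = 45.0 m
mgh₁ = mgh₂ + ½mv² ⇒ v = √(2g(h₁−h₂)) = √(2·12.6·45.0) = 33.6749 m/s = 75.33 mph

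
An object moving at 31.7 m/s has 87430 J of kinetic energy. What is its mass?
m = 2·KE/v² = 2·87430/(31.7)² = 174.0 kg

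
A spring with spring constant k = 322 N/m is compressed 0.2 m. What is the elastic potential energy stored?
PE = ½kx² = ½(322)(0.2)² = 6.44 J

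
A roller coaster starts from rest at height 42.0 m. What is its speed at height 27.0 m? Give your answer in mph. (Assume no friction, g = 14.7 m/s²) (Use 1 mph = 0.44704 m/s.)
mgh₁ = mgh₂ + ½mv² ⇒ v = √(2g(h₁−h₂)) = √(2·14.7·15.0) = 21.0 m/s = 46.98 mph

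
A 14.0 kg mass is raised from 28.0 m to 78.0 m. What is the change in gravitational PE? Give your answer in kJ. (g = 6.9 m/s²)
ΔPE = mgΔh = (14.0)(6.9)(50.0) = 4830.0 J = 4.83 kJ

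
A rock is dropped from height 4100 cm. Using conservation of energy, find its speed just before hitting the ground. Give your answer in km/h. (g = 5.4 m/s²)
Convert to SI: h = 41.0 m
mgh = ½mv² ⇒ v = √(2gh) = √(2·5.4·41.0) = 21.0428 m/s = 75.75 km/h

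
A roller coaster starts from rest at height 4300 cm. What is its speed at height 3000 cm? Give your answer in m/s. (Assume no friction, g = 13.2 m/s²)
Convert to SI: h₁−h₂ = 13.0 m
mgh₁ = mgh₂ + ½mv² ⇒ v = √(2g(h₁−h₂)) = √(2·13.2·13.0) = 18.53 m/s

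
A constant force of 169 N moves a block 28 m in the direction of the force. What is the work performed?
W = F·d = (169)(28) = 4732 J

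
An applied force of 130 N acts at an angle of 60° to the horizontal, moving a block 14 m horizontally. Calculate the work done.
W = F·d·cosθ = (130)(14)cos(60°) = 910.0 J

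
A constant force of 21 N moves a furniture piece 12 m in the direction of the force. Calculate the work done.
W = F·d = (21)(12) = 252.0 J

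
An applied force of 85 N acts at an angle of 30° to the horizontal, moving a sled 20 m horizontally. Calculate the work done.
W = F·d·cosθ = (85)(20)cos(30°) = 1472 J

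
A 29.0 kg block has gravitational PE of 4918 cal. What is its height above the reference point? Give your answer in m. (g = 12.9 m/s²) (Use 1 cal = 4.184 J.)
Convert to SI: m = 29.0 kg, PE = 20576.9 J
h = PE/(mg) = 20576.9/(29.0·12.9) = 55.0 m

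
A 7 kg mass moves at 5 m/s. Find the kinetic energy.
KE = ½mv² = ½(7)(5)² = 87.5 J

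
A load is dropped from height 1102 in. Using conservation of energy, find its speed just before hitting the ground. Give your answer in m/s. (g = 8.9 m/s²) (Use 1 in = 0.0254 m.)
Convert to SI: h = 27.9908 m
mgh = ½mv² ⇒ v = √(2gh) = √(2·8.9·27.9908) = 22.32 m/s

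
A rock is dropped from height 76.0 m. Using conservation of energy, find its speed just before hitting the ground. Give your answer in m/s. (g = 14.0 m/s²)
mgh = ½mv² ⇒ v = √(2gh) = √(2·14.0·76.0) = 46.13 m/s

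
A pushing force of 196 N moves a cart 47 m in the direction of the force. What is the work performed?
W = F·d = (196)(47) = 9212 J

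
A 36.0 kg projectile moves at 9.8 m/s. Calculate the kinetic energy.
KE = ½mv² = ½(36.0)(9.8)² = 1729 J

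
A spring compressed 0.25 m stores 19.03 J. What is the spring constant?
k = 2·PE/x² = 2·19.03/(0.25)² = 609.0 N/m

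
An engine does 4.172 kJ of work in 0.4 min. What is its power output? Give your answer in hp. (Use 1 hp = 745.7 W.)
Convert to SI: W = 4172.0 J, t = 24.0 s
P = W/t = 4172.0/24.0 = 173.833 W = 0.2331 hp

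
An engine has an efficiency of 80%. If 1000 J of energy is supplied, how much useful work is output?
W_out = η·W_in = 0.8·1000 = 800.0 J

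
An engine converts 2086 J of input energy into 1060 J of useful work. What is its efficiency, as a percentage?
η = W_out/W_in = 1060/2086 = 50.81%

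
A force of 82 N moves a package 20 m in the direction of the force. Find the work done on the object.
W = F·d = (82)(20) = 1640 J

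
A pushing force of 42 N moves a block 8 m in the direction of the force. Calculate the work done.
W = F·d = (42)(8) = 336.0 J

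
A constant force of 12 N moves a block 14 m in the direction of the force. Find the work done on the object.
W = F·d = (12)(14) = 168.0 J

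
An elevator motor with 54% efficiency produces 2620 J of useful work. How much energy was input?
W_in = W_out/η = 2620/0.54 = 4852 J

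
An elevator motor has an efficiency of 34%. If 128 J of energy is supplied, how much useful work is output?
W_out = η·W_in = 0.34·128 = 43.52 J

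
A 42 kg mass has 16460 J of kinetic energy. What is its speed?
v = √(2·KE/m) = √(2·16460/42) = 28.0 m/s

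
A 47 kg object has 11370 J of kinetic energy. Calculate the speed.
v = √(2·KE/m) = √(2·11370/47) = 22.0 m/s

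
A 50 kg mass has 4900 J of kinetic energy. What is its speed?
v = √(2·KE/m) = √(2·4900/50) = 14.0 m/s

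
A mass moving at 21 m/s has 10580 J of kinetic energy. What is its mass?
m = 2·KE/v² = 2·10580/(21)² = 47.98 kg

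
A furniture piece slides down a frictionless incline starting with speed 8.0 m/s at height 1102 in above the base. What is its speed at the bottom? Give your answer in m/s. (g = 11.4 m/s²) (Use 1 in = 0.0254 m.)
Convert to SI: v₀ = 8.0 m/s, h = 27.9908 m
½mv₀² + mgh = ½mv² ⇒ v = √(v₀² + 2gh) = √(8.0² + 2·11.4·27.9908) = 26.5 m/s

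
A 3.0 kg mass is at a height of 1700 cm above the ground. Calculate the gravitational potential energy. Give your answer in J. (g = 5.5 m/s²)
Convert to SI: m = 3.0 kg, h = 17.0 m
PE = mgh = (3.0)(5.5)(17.0) = 280.5 J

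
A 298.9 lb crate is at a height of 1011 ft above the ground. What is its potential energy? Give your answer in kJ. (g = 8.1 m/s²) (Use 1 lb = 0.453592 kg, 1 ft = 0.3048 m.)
Convert to SI: m = 135.579 kg, h = 308.153 m
PE = mgh = (135.579)(8.1)(308.153) = 338409 J = 338.4 kJ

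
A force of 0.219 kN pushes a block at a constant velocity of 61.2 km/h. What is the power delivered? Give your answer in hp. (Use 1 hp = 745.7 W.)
Convert to SI: F = 219.0 N, v = 17.0 m/s
P = Fv = (219.0)(17.0) = 3723.0 W = 4.993 hp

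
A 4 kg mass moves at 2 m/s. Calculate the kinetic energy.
KE = ½mv² = ½(4)(2)² = 8.0 J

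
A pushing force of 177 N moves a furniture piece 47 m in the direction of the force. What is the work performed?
W = F·d = (177)(47) = 8319 J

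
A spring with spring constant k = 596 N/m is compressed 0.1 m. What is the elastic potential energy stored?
PE = ½kx² = ½(596)(0.1)² = 2.98 J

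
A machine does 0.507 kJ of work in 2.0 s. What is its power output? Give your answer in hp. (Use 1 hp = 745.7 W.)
Convert to SI: W = 507.0 J, t = 2.0 s
P = W/t = 507.0/2.0 = 253.5 W = 0.3399 hp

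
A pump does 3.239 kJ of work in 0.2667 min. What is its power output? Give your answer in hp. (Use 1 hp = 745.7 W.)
Convert to SI: W = 3239.0 J, t = 16.002 s
P = W/t = 3239.0/16.002 = 202.412 W = 0.2714 hp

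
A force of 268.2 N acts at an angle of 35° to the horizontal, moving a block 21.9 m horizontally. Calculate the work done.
W = F·d·cosθ = (268.2)(21.9)cos(35°) = 4811 J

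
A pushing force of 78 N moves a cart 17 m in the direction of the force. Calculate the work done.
W = F·d = (78)(17) = 1326 J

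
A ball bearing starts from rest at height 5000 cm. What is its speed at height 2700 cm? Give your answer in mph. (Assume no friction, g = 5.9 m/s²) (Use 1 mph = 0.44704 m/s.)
Convert to SI: h₁−h₂ = 23.0 m
mgh₁ = mgh₂ + ½mv² ⇒ v = √(2g(h₁−h₂)) = √(2·5.9·23.0) = 16.4742 m/s = 36.85 mph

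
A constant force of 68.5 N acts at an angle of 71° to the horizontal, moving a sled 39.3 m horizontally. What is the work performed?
W = F·d·cosθ = (68.5)(39.3)cos(71°) = 876.4 J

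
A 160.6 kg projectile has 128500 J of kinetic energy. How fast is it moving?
v = √(2·KE/m) = √(2·128500/160.6) = 40.0 m/s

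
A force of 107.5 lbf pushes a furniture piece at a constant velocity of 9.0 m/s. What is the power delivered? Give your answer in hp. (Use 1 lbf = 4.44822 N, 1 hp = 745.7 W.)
Convert to SI: F = 478.184 N, v = 9.0 m/s
P = Fv = (478.184)(9.0) = 4303.65 W = 5.771 hp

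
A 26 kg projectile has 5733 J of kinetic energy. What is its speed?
v = √(2·KE/m) = √(2·5733/26) = 21.0 m/s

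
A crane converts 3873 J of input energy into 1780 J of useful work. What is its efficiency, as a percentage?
η = W_out/W_in = 1780/3873 = 45.96%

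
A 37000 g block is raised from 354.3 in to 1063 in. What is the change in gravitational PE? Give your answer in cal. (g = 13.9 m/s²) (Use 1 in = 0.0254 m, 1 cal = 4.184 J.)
Convert to SI: m = 37.0 kg, Δh = 18.001 m
ΔPE = mgΔh = (37.0)(13.9)(18.001) = 9257.9 J = 2213 cal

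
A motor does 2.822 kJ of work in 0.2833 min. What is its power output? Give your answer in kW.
Convert to SI: W = 2822.0 J, t = 16.998 s
P = W/t = 2822.0/16.998 = 166.02 W = 0.166 kW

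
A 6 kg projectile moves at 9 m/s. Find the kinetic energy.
KE = ½mv² = ½(6)(9)² = 243.0 J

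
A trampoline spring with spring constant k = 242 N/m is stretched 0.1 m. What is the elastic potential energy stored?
PE = ½kx² = ½(242)(0.1)² = 1.21 J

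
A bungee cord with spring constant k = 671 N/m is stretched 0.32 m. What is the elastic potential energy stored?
PE = ½kx² = ½(671)(0.32)² = 34.36 J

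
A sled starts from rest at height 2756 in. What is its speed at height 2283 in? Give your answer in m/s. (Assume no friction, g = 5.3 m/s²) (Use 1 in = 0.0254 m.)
Convert to SI: h₁−h₂ = 12.0142 m
mgh₁ = mgh₂ + ½mv² ⇒ v = √(2g(h₁−h₂)) = √(2·5.3·12.0142) = 11.28 m/s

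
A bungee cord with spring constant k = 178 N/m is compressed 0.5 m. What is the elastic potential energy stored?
PE = ½kx² = ½(178)(0.5)² = 22.25 J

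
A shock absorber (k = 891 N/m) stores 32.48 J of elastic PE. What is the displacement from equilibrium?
x = √(2·PE/k) = √(2·32.48/891) = 0.27 m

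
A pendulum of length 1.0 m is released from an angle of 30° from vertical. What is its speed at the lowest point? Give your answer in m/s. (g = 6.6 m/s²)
h = L(1 − cosθ) = 1.0(1 − cos30°) = 0.133975 m
v = √(2gh) = √(2·6.6·0.133975) = 1.33 m/s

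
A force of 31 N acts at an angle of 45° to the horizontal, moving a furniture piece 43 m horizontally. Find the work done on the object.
W = F·d·cosθ = (31)(43)cos(45°) = 942.6 J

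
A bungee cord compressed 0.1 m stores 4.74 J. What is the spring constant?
k = 2·PE/x² = 2·4.74/(0.1)² = 948.0 N/m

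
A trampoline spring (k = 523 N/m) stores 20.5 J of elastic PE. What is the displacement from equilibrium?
x = √(2·PE/k) = √(2·20.5/523) = 0.28 m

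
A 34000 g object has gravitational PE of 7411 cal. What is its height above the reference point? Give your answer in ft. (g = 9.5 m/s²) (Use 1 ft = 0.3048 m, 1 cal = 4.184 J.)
Convert to SI: m = 34.0 kg, PE = 31007.6 J
h = PE/(mg) = 31007.6/(34.0·9.5) = 95.9988 m = 315.0 ft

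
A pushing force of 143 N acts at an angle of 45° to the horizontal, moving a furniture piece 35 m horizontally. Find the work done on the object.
W = F·d·cosθ = (143)(35)cos(45°) = 3539 J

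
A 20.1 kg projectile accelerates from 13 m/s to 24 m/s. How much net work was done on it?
W = ΔKE = ½m(v₂² − v₁²) = ½(20.1)(24² − 13²) = 4090.35 J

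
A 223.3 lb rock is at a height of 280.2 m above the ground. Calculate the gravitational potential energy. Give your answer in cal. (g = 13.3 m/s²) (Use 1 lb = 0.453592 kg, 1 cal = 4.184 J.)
Convert to SI: m = 101.287 kg, h = 280.2 m
PE = mgh = (101.287)(13.3)(280.2) = 377463 J = 90220 cal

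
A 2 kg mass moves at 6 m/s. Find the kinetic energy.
KE = ½mv² = ½(2)(6)² = 36.0 J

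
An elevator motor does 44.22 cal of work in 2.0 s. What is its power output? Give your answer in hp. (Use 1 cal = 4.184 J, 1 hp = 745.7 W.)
Convert to SI: W = 185.016 J, t = 2.0 s
P = W/t = 185.016/2.0 = 92.5082 W = 0.1241 hp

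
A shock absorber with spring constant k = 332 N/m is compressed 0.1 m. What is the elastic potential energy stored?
PE = ½kx² = ½(332)(0.1)² = 1.66 J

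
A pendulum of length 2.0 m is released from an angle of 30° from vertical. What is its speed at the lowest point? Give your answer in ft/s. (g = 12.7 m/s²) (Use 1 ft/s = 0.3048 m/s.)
h = L(1 − cosθ) = 2.0(1 − cos30°) = 0.267949 m
v = √(2gh) = √(2·12.7·0.267949) = 2.60881 m/s = 8.559 ft/s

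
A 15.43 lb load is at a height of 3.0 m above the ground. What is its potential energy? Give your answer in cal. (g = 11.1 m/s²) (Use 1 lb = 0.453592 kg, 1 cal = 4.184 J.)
Convert to SI: m = 6.99892 kg, h = 3.0 m
PE = mgh = (6.99892)(11.1)(3.0) = 233.064 J = 55.7 cal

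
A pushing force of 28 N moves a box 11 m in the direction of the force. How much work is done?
W = F·d = (28)(11) = 308.0 J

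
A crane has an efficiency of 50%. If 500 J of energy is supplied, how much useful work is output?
W_out = η·W_in = 0.5·500 = 250.0 J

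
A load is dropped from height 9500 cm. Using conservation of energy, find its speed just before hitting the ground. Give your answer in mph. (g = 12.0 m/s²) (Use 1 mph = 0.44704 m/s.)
Convert to SI: h = 95.0 m
mgh = ½mv² ⇒ v = √(2gh) = √(2·12.0·95.0) = 47.7493 m/s = 106.8 mph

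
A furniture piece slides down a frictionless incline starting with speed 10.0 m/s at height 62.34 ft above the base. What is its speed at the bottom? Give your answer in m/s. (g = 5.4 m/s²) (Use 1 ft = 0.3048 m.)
Convert to SI: v₀ = 10.0 m/s, h = 19.0012 m
½mv₀² + mgh = ½mv² ⇒ v = √(v₀² + 2gh) = √(10.0² + 2·5.4·19.0012) = 17.47 m/s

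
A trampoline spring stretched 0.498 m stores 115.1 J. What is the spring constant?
k = 2·PE/x² = 2·115.1/(0.498)² = 928.2 N/m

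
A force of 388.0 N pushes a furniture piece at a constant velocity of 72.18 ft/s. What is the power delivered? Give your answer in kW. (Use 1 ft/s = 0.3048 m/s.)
Convert to SI: F = 388.0 N, v = 22.0005 m/s
P = Fv = (388.0)(22.0005) = 8536.18 W = 8.536 kW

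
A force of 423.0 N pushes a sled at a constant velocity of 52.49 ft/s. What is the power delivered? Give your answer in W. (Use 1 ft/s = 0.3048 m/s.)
Convert to SI: F = 423.0 N, v = 15.999 m/s
P = Fv = (423.0)(15.999) = 6768 W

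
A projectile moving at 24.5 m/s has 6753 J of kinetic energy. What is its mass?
m = 2·KE/v² = 2·6753/(24.5)² = 22.5 kg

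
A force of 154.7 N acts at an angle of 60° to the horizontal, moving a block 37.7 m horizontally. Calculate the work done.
W = F·d·cosθ = (154.7)(37.7)cos(60°) = 2916 J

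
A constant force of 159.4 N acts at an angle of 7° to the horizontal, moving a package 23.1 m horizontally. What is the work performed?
W = F·d·cosθ = (159.4)(23.1)cos(7°) = 3655 J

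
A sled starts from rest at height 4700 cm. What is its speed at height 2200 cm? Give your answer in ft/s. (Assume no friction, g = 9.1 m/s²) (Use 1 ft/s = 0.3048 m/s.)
Convert to SI: h₁−h₂ = 25.0 m
mgh₁ = mgh₂ + ½mv² ⇒ v = √(2g(h₁−h₂)) = √(2·9.1·25.0) = 21.3307 m/s = 69.98 ft/s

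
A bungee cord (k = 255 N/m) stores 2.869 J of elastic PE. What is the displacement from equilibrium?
x = √(2·PE/k) = √(2·2.869/255) = 0.15 m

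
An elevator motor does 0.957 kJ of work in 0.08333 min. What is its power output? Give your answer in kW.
Convert to SI: W = 957.0 J, t = 4.9998 s
P = W/t = 957.0/4.9998 = 191.408 W = 0.1914 kW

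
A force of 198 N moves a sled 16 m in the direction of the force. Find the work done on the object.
W = F·d = (198)(16) = 3168 J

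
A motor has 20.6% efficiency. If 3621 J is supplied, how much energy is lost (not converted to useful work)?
W_lost = W_in(1 − η) = 3621·(1 − 0.206) = 2875 J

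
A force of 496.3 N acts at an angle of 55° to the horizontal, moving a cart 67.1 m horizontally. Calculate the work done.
W = F·d·cosθ = (496.3)(67.1)cos(55°) = 19100 J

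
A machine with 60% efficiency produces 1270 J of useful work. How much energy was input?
W_in = W_out/η = 1270/0.6 = 2117 J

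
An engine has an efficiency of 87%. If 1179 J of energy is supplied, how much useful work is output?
W_out = η·W_in = 0.87·1179 = 1025.73 J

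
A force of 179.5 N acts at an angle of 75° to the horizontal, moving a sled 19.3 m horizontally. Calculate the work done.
W = F·d·cosθ = (179.5)(19.3)cos(75°) = 896.6 J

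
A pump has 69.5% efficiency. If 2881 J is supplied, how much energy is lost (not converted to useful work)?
W_lost = W_in(1 − η) = 2881·(1 − 0.695) = 878.7 J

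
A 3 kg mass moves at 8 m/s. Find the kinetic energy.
KE = ½mv² = ½(3)(8)² = 96.0 J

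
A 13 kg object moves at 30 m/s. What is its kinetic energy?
KE = ½mv² = ½(13)(30)² = 5850.0 J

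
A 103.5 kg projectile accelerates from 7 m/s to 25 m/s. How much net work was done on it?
W = ΔKE = ½m(v₂² − v₁²) = ½(103.5)(25² − 7²) = 29808.0 J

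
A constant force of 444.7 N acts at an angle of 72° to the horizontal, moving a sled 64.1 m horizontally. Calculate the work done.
W = F·d·cosθ = (444.7)(64.1)cos(72°) = 8809 J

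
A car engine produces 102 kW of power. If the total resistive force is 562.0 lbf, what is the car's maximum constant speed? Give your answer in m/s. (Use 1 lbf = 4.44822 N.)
Convert to SI: F = 2499.9 N
P = Fv ⇒ v = P/F = 102000 W/2499.9 N = 40.8 m/s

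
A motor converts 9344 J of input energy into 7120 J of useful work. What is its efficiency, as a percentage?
η = W_out/W_in = 7120/9344 = 76.2%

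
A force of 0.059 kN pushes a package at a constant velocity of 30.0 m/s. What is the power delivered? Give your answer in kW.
Convert to SI: F = 59.0 N, v = 30.0 m/s
P = Fv = (59.0)(30.0) = 1770.0 W = 1.77 kW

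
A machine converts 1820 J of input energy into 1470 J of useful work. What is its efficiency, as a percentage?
η = W_out/W_in = 1470/1820 = 80.77%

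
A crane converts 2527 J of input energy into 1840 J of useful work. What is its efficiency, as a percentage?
η = W_out/W_in = 1840/2527 = 72.81%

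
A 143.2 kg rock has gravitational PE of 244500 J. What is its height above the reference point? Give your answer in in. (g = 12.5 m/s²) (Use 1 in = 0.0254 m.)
h = PE/(mg) = 244500/(143.2·12.5) = 136.592 m = 5378 in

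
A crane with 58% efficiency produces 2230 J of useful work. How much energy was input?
W_in = W_out/η = 2230/0.58 = 3845 J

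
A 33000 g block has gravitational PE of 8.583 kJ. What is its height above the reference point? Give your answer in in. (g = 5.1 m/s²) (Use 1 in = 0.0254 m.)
Convert to SI: m = 33.0 kg, PE = 8583.0 J
h = PE/(mg) = 8583.0/(33.0·5.1) = 50.9982 m = 2008 in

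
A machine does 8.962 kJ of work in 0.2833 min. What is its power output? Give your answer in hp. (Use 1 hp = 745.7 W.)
Convert to SI: W = 8962.0 J, t = 16.998 s
P = W/t = 8962.0/16.998 = 527.238 W = 0.707 hp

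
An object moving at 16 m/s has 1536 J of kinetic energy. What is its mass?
m = 2·KE/v² = 2·1536/(16)² = 12.0 kg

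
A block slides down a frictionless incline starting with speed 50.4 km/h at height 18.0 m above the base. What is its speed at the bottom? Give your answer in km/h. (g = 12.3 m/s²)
Convert to SI: v₀ = 14.0 m/s, h = 18.0 m
½mv₀² + mgh = ½mv² ⇒ v = √(v₀² + 2gh) = √(14.0² + 2·12.3·18.0) = 25.2745 m/s = 90.99 km/h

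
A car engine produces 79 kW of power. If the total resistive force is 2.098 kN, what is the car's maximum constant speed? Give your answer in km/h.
Convert to SI: F = 2098.0 N
P = Fv ⇒ v = P/F = 79000 W/2098.0 N = 37.6549 m/s = 135.6 km/h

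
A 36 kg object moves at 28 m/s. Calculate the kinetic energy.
KE = ½mv² = ½(36)(28)² = 14112.0 J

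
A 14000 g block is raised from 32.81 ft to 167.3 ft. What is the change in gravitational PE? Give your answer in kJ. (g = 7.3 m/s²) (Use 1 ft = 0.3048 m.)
Convert to SI: m = 14.0 kg, Δh = 40.9926 m
ΔPE = mgΔh = (14.0)(7.3)(40.9926) = 4189.44 J = 4.189 kJ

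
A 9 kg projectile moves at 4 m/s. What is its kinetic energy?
KE = ½mv² = ½(9)(4)² = 72.0 J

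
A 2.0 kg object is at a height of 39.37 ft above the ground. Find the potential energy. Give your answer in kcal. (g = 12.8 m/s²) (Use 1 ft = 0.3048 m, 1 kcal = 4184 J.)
Convert to SI: m = 2.0 kg, h = 12.0 m
PE = mgh = (2.0)(12.8)(12.0) = 307.199 J = 0.07342 kcal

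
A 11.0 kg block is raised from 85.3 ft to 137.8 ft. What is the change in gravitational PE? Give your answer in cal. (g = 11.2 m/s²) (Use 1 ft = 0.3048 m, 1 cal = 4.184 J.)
Convert to SI: m = 11.0 kg, Δh = 16.002 m
ΔPE = mgΔh = (11.0)(11.2)(16.002) = 1971.45 J = 471.2 cal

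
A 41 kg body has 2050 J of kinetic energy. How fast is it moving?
v = √(2·KE/m) = √(2·2050/41) = 10.0 m/s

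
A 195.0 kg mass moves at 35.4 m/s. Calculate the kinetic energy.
KE = ½mv² = ½(195.0)(35.4)² = 122200 J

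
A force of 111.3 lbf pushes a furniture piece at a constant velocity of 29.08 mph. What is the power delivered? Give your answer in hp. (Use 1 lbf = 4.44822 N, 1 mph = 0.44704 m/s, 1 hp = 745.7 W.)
Convert to SI: F = 495.087 N, v = 12.9999 m/s
P = Fv = (495.087)(12.9999) = 6436.09 W = 8.631 hp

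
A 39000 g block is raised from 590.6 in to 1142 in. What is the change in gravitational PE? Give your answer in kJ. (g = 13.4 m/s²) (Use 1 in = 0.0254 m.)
Convert to SI: m = 39.0 kg, Δh = 14.0056 m
ΔPE = mgΔh = (39.0)(13.4)(14.0056) = 7319.31 J = 7.319 kJ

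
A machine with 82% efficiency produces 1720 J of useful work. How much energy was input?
W_in = W_out/η = 1720/0.82 = 2098 J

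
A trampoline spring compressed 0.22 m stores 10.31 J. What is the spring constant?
k = 2·PE/x² = 2·10.31/(0.22)² = 426.0 N/m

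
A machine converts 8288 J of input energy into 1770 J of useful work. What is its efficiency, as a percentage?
η = W_out/W_in = 1770/8288 = 21.36%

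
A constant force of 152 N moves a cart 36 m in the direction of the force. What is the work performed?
W = F·d = (152)(36) = 5472 J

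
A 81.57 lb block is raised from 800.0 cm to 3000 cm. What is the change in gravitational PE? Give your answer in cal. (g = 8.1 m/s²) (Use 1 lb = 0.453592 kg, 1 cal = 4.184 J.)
Convert to SI: m = 36.9995 kg, Δh = 22.0 m
ΔPE = mgΔh = (36.9995)(8.1)(22.0) = 6593.31 J = 1576 cal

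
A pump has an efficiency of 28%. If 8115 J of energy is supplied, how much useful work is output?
W_out = η·W_in = 0.28·8115 = 2272.2 J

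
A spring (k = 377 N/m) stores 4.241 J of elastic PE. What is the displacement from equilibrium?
x = √(2·PE/k) = √(2·4.241/377) = 0.15 m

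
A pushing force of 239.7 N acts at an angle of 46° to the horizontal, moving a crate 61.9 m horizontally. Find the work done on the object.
W = F·d·cosθ = (239.7)(61.9)cos(46°) = 10310 J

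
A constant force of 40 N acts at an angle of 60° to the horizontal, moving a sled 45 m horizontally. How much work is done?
W = F·d·cosθ = (40)(45)cos(60°) = 900.0 J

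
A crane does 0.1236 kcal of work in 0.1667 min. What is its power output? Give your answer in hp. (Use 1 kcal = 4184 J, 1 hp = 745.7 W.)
Convert to SI: W = 517.142 J, t = 10.002 s
P = W/t = 517.142/10.002 = 51.7039 W = 0.06934 hp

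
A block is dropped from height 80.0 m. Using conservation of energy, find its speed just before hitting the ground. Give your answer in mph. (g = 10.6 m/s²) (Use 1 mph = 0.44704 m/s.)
mgh = ½mv² ⇒ v = √(2gh) = √(2·10.6·80.0) = 41.1825 m/s = 92.12 mph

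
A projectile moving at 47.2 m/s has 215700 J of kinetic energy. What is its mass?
m = 2·KE/v² = 2·215700/(47.2)² = 193.6 kg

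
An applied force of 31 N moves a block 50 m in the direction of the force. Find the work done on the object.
W = F·d = (31)(50) = 1550 J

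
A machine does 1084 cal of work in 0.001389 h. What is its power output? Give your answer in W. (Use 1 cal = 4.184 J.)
Convert to SI: W = 4535.46 J, t = 5.0004 s
P = W/t = 4535.46/5.0004 = 907.0 W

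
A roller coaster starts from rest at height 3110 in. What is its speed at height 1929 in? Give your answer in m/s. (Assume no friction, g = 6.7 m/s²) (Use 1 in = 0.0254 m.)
Convert to SI: h₁−h₂ = 29.9974 m
mgh₁ = mgh₂ + ½mv² ⇒ v = √(2g(h₁−h₂)) = √(2·6.7·29.9974) = 20.05 m/s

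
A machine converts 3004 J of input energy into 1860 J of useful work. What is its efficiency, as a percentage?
η = W_out/W_in = 1860/3004 = 61.92%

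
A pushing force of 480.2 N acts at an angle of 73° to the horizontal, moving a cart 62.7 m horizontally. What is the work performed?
W = F·d·cosθ = (480.2)(62.7)cos(73°) = 8803 J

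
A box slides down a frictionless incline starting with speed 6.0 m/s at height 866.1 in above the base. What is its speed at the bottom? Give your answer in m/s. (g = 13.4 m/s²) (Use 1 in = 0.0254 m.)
Convert to SI: v₀ = 6.0 m/s, h = 21.9989 m
½mv₀² + mgh = ½mv² ⇒ v = √(v₀² + 2gh) = √(6.0² + 2·13.4·21.9989) = 25.01 m/s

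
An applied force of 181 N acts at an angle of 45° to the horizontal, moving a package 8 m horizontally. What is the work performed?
W = F·d·cosθ = (181)(8)cos(45°) = 1024 J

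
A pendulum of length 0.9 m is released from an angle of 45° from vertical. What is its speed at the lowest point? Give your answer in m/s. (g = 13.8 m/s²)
h = L(1 − cosθ) = 0.9(1 − cos45°) = 0.263604 m
v = √(2gh) = √(2·13.8·0.263604) = 2.697 m/s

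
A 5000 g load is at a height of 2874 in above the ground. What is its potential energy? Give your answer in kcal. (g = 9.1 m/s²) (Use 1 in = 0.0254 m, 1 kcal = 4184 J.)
Convert to SI: m = 5.0 kg, h = 72.9996 m
PE = mgh = (5.0)(9.1)(72.9996) = 3321.48 J = 0.7939 kcal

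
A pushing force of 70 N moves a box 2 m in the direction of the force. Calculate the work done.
W = F·d = (70)(2) = 140.0 J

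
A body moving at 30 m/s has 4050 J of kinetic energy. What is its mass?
m = 2·KE/v² = 2·4050/(30)² = 9.0 kg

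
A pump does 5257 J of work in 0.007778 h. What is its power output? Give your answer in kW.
Convert to SI: W = 5257.0 J, t = 28.0008 s
P = W/t = 5257.0/28.0008 = 187.745 W = 0.1877 kW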